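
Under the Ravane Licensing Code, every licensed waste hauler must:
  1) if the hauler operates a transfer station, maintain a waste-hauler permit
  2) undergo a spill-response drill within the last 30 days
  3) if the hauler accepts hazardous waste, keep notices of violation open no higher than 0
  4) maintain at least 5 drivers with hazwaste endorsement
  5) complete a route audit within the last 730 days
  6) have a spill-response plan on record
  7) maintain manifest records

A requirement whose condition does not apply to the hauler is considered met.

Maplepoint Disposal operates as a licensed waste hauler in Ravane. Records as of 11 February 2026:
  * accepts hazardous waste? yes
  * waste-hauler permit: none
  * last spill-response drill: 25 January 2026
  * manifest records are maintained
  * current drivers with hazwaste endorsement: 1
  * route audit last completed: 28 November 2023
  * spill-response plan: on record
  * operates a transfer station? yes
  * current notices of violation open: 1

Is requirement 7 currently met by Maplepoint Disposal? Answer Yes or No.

Yes

7. manifest records present → met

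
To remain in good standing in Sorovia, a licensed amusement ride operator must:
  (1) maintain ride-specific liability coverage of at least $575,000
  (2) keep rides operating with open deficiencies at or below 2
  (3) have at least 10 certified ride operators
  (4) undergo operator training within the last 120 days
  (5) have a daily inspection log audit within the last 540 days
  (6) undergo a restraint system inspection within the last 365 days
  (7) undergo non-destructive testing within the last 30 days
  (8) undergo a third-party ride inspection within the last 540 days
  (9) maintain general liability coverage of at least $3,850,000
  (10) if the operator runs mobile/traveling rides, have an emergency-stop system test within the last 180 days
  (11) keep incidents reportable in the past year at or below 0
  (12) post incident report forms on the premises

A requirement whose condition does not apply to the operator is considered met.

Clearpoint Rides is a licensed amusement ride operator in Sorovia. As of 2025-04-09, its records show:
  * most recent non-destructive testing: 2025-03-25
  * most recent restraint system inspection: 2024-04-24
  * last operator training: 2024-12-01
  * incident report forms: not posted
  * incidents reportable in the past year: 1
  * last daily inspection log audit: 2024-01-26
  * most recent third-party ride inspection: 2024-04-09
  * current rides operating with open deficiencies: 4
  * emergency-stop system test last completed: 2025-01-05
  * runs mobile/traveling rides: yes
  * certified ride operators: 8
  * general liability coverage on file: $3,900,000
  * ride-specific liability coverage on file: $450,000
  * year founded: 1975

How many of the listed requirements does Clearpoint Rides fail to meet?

6

1. ride-specific liability coverage $450,000 < $575,000 → not met
2. rides operating with open deficiencies 4 > 2 → not met
3. certified ride operators 8 < 10 → not met
4. operator training 129 days ago vs limit 120 → not met
5. daily inspection log audit 439 days ago vs limit 540 → met
6. restraint system inspection 350 days ago vs limit 365 → met
7. non-destructive testing 15 days ago vs limit 30 → met
8. third-party ride inspection 365 days ago vs limit 540 → met
9. general liability coverage $3,900,000 ≥ $3,850,000 → met
10. condition 'runs mobile/traveling rides' holds; emergency-stop system test 94 days ago vs limit 180 → met
11. incidents reportable in the past year 1 > 0 → not met
12. incident report forms absent → not met
Not met: 6 of 12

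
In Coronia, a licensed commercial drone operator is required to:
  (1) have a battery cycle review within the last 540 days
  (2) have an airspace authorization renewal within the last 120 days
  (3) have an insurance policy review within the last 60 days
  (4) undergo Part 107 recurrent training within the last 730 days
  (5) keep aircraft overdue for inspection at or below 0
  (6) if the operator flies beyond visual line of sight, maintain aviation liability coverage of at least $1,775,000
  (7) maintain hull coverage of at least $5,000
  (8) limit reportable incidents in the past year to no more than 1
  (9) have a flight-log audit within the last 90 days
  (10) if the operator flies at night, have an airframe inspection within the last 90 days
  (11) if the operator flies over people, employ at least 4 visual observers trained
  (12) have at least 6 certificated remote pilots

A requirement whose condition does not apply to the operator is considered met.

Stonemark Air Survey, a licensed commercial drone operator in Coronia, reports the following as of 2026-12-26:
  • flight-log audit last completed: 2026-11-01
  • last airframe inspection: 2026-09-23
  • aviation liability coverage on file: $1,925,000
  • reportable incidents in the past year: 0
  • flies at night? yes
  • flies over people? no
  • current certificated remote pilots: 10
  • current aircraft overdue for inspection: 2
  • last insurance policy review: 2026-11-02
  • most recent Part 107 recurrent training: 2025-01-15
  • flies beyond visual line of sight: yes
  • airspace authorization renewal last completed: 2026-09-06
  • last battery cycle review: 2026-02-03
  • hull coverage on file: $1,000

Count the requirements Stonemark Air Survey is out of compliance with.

1. battery cycle review 326 days ago vs limit 540 → met
2. airspace authorization renewal 111 days ago vs limit 120 → met
3. insurance policy review 54 days ago vs limit 60 → met
4. Part 107 recurrent training 710 days ago vs limit 730 → met
5. aircraft overdue for inspection 2 > 0 → not met
6. condition 'flies beyond visual line of sight' holds; aviation liability coverage $1,925,000 ≥ $1,775,000 → met
7. hull coverage $1,000 < $5,000 → not met
8. reportable incidents in the past year 0 ≤ 1 → met
9. flight-log audit 55 days ago vs limit 90 → met
10. condition 'flies at night' holds; airframe inspection 94 days ago vs limit 90 → not met
11. condition 'flies over people' does not hold → requirement n/a → met
12. certificated remote pilots 10 ≥ 6 → met
Not met: 3 of 12

3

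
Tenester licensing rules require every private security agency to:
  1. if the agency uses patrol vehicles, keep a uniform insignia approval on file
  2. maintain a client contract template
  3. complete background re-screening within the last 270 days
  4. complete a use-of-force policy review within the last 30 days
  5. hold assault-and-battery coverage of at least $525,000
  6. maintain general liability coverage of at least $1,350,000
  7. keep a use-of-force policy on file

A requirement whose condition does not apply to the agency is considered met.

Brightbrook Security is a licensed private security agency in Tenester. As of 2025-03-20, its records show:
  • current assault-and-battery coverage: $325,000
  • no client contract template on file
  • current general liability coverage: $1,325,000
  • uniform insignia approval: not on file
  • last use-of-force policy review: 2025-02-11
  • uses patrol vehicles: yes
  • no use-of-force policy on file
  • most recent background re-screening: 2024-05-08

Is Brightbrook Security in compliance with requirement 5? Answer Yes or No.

5. assault-and-battery coverage $325,000 < $525,000 → not met

No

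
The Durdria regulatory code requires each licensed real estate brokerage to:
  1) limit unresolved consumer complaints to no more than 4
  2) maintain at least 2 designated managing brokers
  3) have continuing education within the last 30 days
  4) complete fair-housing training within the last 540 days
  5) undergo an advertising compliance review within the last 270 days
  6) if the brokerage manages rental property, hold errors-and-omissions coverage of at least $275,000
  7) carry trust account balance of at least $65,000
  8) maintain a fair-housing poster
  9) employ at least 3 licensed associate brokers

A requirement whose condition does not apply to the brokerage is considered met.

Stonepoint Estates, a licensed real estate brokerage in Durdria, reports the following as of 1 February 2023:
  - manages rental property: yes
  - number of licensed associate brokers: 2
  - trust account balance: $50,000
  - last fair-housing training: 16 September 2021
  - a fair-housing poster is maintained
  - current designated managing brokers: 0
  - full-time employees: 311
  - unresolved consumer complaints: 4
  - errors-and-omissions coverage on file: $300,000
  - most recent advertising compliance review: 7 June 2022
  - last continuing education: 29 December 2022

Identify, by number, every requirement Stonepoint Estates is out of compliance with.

1. unresolved consumer complaints 4 ≤ 4 → met
2. designated managing brokers 0 < 2 → not met
3. continuing education 34 days ago vs limit 30 → not met
4. fair-housing training 503 days ago vs limit 540 → met
5. advertising compliance review 239 days ago vs limit 270 → met
6. condition 'manages rental property' holds; errors-and-omissions coverage $300,000 ≥ $275,000 → met
7. trust account balance $50,000 < $65,000 → not met
8. fair-housing poster present → met
9. licensed associate brokers 2 < 3 → not met
Not met: 2, 3, 7, 9

2, 3, 7, 9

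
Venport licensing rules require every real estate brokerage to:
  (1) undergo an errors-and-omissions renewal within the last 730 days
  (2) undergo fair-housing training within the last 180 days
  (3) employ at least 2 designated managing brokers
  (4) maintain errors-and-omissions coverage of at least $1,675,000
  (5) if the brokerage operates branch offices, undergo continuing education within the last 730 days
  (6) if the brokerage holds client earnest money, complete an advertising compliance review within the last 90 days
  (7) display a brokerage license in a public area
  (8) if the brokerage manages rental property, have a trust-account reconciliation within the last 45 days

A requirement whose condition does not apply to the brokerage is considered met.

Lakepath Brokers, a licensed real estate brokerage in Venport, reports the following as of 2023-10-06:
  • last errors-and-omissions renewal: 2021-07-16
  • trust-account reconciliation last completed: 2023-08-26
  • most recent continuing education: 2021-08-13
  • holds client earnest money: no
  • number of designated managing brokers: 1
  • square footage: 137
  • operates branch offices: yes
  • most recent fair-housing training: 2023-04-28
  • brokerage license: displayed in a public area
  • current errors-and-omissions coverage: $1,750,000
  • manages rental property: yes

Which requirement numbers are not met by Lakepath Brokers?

1, 3, 5

1. errors-and-omissions renewal 812 days ago vs limit 730 → not met
2. fair-housing training 161 days ago vs limit 180 → met
3. designated managing brokers 1 < 2 → not met
4. errors-and-omissions coverage $1,750,000 ≥ $1,675,000 → met
5. condition 'operates branch offices' holds; continuing education 784 days ago vs limit 730 → not met
6. condition 'holds client earnest money' does not hold → requirement n/a → met
7. brokerage license present → met
8. condition 'manages rental property' holds; trust-account reconciliation 41 days ago vs limit 45 → met
Not met: 1, 3, 5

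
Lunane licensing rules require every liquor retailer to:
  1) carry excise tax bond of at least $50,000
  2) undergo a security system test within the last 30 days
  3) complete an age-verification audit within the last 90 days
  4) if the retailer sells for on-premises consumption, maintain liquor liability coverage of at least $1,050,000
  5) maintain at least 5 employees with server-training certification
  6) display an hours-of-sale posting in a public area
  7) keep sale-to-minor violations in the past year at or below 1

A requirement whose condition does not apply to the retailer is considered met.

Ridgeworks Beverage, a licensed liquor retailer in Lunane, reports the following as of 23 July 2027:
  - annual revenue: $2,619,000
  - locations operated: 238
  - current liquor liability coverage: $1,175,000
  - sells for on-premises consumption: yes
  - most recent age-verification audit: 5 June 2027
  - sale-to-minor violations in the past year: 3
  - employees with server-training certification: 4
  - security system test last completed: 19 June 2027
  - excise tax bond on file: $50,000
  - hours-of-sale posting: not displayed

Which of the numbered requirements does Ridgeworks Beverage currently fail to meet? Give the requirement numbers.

1. excise tax bond $50,000 ≥ $50,000 → met
2. security system test 34 days ago vs limit 30 → not met
3. age-verification audit 48 days ago vs limit 90 → met
4. condition 'sells for on-premises consumption' holds; liquor liability coverage $1,175,000 ≥ $1,050,000 → met
5. employees with server-training certification 4 < 5 → not met
6. hours-of-sale posting absent → not met
7. sale-to-minor violations in the past year 3 > 1 → not met
Not met: 2, 5, 6, 7

2, 5, 6, 7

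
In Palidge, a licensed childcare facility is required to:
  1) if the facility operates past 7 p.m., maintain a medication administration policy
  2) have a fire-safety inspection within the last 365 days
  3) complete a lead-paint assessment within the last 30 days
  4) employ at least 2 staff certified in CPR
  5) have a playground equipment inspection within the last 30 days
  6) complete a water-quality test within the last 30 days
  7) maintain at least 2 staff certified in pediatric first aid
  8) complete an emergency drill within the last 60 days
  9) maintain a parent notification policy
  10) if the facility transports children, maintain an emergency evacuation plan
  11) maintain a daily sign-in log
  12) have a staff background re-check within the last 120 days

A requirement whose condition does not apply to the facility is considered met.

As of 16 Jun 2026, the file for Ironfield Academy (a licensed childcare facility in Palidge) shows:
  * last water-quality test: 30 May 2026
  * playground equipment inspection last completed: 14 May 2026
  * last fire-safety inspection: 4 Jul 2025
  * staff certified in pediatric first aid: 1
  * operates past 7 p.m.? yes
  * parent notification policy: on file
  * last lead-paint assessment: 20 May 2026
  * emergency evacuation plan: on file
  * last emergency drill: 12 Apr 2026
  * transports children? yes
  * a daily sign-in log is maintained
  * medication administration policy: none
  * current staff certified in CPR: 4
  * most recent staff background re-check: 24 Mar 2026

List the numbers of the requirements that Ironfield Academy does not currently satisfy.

1, 5, 7, 8

1. condition 'operates past 7 p.m.' holds; medication administration policy absent → not met
2. fire-safety inspection 347 days ago vs limit 365 → met
3. lead-paint assessment 27 days ago vs limit 30 → met
4. staff certified in CPR 4 ≥ 2 → met
5. playground equipment inspection 33 days ago vs limit 30 → not met
6. water-quality test 17 days ago vs limit 30 → met
7. staff certified in pediatric first aid 1 < 2 → not met
8. emergency drill 65 days ago vs limit 60 → not met
9. parent notification policy present → met
10. condition 'transports children' holds; emergency evacuation plan present → met
11. daily sign-in log present → met
12. staff background re-check 84 days ago vs limit 120 → met
Not met: 1, 5, 7, 8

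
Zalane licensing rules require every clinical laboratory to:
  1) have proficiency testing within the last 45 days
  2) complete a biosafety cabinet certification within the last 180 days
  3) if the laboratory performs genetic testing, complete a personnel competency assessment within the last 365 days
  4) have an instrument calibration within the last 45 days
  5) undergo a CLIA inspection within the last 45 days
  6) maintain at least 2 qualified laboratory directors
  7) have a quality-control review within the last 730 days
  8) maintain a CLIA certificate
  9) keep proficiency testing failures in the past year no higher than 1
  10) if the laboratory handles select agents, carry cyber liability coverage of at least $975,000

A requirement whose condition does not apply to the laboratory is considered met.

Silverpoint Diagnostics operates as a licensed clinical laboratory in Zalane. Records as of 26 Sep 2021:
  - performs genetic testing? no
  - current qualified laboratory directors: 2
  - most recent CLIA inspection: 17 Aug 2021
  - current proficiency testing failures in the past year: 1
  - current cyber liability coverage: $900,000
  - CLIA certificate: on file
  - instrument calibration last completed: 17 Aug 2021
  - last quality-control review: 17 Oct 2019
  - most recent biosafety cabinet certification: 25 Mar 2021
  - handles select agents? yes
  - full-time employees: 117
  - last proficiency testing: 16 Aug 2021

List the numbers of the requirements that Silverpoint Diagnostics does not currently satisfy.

2, 10

1. proficiency testing 41 days ago vs limit 45 → met
2. biosafety cabinet certification 185 days ago vs limit 180 → not met
3. condition 'performs genetic testing' does not hold → requirement n/a → met
4. instrument calibration 40 days ago vs limit 45 → met
5. CLIA inspection 40 days ago vs limit 45 → met
6. qualified laboratory directors 2 ≥ 2 → met
7. quality-control review 710 days ago vs limit 730 → met
8. CLIA certificate present → met
9. proficiency testing failures in the past year 1 ≤ 1 → met
10. condition 'handles select agents' holds; cyber liability coverage $900,000 < $975,000 → not met
Not met: 2, 10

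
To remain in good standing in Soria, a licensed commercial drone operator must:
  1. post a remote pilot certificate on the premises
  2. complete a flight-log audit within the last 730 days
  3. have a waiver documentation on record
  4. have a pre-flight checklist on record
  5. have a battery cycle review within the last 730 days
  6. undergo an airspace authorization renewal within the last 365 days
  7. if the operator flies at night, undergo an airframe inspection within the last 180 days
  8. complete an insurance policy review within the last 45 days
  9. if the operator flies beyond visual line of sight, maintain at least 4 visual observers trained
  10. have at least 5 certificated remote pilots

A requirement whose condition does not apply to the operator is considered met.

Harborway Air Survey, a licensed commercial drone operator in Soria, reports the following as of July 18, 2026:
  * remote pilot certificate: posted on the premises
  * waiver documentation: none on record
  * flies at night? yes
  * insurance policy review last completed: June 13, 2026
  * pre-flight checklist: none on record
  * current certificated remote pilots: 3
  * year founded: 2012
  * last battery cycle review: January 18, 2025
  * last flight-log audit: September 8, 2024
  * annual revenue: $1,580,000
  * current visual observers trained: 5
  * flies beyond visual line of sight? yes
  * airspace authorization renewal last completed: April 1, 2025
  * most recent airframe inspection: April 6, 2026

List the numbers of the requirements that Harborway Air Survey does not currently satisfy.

3, 4, 6, 10

1. remote pilot certificate present → met
2. flight-log audit 678 days ago vs limit 730 → met
3. waiver documentation absent → not met
4. pre-flight checklist absent → not met
5. battery cycle review 546 days ago vs limit 730 → met
6. airspace authorization renewal 473 days ago vs limit 365 → not met
7. condition 'flies at night' holds; airframe inspection 103 days ago vs limit 180 → met
8. insurance policy review 35 days ago vs limit 45 → met
9. condition 'flies beyond visual line of sight' holds; visual observers trained 5 ≥ 4 → met
10. certificated remote pilots 3 < 5 → not met
Not met: 3, 4, 6, 10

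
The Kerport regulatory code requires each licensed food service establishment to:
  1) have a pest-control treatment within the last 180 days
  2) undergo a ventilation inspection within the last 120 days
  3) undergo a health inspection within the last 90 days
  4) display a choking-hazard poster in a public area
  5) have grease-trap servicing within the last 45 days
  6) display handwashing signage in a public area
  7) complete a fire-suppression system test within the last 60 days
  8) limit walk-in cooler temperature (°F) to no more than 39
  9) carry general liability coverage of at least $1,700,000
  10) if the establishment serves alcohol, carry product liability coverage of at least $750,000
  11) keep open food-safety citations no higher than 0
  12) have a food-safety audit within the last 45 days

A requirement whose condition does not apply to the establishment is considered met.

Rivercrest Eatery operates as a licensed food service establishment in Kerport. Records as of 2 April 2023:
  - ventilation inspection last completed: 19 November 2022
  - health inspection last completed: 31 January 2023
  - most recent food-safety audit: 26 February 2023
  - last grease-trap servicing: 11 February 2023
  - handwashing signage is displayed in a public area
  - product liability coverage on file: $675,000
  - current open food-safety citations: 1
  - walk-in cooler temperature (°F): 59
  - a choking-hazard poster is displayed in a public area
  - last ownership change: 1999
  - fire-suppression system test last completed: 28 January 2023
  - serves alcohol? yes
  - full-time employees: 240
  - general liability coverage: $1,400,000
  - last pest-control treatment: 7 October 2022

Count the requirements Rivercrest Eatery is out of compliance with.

1. pest-control treatment 177 days ago vs limit 180 → met
2. ventilation inspection 134 days ago vs limit 120 → not met
3. health inspection 61 days ago vs limit 90 → met
4. choking-hazard poster present → met
5. grease-trap servicing 50 days ago vs limit 45 → not met
6. handwashing signage present → met
7. fire-suppression system test 64 days ago vs limit 60 → not met
8. walk-in cooler temperature (°F) 59 > 39 → not met
9. general liability coverage $1,400,000 < $1,700,000 → not met
10. condition 'serves alcohol' holds; product liability coverage $675,000 < $750,000 → not met
11. open food-safety citations 1 > 0 → not met
12. food-safety audit 35 days ago vs limit 45 → met
Not met: 7 of 12

7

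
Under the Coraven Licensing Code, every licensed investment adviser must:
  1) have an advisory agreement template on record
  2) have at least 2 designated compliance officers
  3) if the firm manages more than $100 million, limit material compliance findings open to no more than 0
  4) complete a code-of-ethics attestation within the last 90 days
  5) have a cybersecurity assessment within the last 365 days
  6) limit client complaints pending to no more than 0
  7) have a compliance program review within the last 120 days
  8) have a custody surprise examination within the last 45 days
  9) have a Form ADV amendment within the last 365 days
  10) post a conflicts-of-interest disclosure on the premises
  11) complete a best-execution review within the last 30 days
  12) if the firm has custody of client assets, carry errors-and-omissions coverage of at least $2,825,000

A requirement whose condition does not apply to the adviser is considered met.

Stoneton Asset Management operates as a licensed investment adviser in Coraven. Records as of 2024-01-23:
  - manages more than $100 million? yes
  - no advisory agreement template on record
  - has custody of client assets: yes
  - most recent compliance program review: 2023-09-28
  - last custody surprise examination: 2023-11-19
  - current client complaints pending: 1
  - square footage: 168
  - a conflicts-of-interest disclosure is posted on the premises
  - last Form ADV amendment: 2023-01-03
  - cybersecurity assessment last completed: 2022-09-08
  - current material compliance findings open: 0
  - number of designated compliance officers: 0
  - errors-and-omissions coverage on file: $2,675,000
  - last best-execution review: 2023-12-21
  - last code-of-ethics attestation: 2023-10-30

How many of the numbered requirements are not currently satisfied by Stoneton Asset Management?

1. advisory agreement template absent → not met
2. designated compliance officers 0 < 2 → not met
3. condition 'manages more than $100 million' holds; material compliance findings open 0 ≤ 0 → met
4. code-of-ethics attestation 85 days ago vs limit 90 → met
5. cybersecurity assessment 502 days ago vs limit 365 → not met
6. client complaints pending 1 > 0 → not met
7. compliance program review 117 days ago vs limit 120 → met
8. custody surprise examination 65 days ago vs limit 45 → not met
9. Form ADV amendment 385 days ago vs limit 365 → not met
10. conflicts-of-interest disclosure present → met
11. best-execution review 33 days ago vs limit 30 → not met
12. condition 'has custody of client assets' holds; errors-and-omissions coverage $2,675,000 < $2,825,000 → not met
Not met: 8 of 12

8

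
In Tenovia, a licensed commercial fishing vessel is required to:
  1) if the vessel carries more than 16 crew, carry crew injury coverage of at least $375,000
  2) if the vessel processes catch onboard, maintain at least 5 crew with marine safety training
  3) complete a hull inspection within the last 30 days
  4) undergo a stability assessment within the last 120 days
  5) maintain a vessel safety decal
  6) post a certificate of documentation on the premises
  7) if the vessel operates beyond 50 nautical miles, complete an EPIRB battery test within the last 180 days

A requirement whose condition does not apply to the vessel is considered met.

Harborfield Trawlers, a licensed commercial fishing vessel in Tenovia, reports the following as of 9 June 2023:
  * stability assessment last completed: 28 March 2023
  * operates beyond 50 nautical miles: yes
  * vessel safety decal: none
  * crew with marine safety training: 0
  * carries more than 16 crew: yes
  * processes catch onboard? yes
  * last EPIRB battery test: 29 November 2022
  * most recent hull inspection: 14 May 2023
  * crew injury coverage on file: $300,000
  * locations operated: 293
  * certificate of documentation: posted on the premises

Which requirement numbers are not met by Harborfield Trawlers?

1, 2, 5, 7

1. condition 'carries more than 16 crew' holds; crew injury coverage $300,000 < $375,000 → not met
2. condition 'processes catch onboard' holds; crew with marine safety training 0 < 5 → not met
3. hull inspection 26 days ago vs limit 30 → met
4. stability assessment 73 days ago vs limit 120 → met
5. vessel safety decal absent → not met
6. certificate of documentation present → met
7. condition 'operates beyond 50 nautical miles' holds; EPIRB battery test 192 days ago vs limit 180 → not met
Not met: 1, 2, 5, 7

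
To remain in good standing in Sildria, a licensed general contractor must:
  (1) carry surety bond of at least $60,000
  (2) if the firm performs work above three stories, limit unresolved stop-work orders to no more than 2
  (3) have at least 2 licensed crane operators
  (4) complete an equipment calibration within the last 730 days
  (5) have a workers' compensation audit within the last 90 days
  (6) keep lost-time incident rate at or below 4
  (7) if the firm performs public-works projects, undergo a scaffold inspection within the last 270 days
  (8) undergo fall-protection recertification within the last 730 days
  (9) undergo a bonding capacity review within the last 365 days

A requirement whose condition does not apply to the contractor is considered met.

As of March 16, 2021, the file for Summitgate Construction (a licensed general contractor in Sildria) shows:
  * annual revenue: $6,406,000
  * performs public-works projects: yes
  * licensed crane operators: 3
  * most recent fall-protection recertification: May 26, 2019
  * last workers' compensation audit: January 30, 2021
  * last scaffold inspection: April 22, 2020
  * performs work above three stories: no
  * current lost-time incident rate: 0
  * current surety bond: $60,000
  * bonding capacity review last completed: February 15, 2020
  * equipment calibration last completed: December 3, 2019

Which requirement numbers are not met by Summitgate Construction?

1. surety bond $60,000 ≥ $60,000 → met
2. condition 'performs work above three stories' does not hold → requirement n/a → met
3. licensed crane operators 3 ≥ 2 → met
4. equipment calibration 469 days ago vs limit 730 → met
5. workers' compensation audit 45 days ago vs limit 90 → met
6. lost-time incident rate 0 ≤ 4 → met
7. condition 'performs public-works projects' holds; scaffold inspection 328 days ago vs limit 270 → not met
8. fall-protection recertification 660 days ago vs limit 730 → met
9. bonding capacity review 395 days ago vs limit 365 → not met
Not met: 7, 9

7, 9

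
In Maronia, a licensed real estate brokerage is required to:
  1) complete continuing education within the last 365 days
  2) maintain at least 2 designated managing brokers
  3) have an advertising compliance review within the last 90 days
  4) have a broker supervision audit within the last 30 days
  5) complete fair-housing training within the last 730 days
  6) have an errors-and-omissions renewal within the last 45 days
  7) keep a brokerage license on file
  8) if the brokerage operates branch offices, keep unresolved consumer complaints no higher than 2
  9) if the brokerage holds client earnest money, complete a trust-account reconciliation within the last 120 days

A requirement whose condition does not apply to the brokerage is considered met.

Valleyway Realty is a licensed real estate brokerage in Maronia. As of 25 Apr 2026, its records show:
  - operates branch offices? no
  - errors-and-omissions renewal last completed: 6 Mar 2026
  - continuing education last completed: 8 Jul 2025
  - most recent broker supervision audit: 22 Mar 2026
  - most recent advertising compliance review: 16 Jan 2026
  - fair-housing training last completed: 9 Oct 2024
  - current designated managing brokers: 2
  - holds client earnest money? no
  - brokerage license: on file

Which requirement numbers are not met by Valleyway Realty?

1. continuing education 291 days ago vs limit 365 → met
2. designated managing brokers 2 ≥ 2 → met
3. advertising compliance review 99 days ago vs limit 90 → not met
4. broker supervision audit 34 days ago vs limit 30 → not met
5. fair-housing training 563 days ago vs limit 730 → met
6. errors-and-omissions renewal 50 days ago vs limit 45 → not met
7. brokerage license present → met
8. condition 'operates branch offices' does not hold → requirement n/a → met
9. condition 'holds client earnest money' does not hold → requirement n/a → met
Not met: 3, 4, 6

3, 4, 6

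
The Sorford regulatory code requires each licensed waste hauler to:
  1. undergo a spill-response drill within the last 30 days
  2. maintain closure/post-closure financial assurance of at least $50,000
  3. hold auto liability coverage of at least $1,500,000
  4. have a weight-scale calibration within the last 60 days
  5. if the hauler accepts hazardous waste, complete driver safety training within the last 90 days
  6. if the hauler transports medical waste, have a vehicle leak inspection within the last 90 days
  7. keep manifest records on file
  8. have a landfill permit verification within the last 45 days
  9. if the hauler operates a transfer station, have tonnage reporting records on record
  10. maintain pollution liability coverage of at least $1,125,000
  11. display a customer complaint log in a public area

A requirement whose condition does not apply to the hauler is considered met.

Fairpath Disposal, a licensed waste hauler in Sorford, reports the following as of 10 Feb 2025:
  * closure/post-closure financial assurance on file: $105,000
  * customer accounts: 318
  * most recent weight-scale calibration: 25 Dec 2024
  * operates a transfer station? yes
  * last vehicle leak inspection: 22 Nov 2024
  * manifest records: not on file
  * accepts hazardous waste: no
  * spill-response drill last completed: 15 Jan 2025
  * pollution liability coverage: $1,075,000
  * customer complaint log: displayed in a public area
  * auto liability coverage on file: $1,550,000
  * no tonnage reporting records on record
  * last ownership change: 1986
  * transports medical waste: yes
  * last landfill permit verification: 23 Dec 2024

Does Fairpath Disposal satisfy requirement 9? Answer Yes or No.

No

9. condition 'operates a transfer station' holds; tonnage reporting records absent → not met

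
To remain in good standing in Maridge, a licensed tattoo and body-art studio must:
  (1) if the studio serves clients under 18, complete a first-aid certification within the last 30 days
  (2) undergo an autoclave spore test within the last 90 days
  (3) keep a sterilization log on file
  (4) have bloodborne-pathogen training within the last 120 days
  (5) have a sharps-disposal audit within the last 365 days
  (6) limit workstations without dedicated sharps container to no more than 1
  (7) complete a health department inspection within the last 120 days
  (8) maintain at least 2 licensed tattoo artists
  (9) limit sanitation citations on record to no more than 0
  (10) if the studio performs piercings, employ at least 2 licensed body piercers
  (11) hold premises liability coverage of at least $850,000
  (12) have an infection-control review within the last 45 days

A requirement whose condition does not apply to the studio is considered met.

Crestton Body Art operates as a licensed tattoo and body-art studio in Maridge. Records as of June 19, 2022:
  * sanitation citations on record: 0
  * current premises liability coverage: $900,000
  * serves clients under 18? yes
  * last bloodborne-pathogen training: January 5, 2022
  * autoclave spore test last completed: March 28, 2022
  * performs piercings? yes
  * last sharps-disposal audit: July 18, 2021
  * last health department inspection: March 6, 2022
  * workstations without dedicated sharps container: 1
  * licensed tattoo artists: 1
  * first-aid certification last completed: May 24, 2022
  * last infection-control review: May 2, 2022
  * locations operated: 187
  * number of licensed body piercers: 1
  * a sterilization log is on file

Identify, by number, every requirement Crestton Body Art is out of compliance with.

4, 8, 10, 12

1. condition 'serves clients under 18' holds; first-aid certification 26 days ago vs limit 30 → met
2. autoclave spore test 83 days ago vs limit 90 → met
3. sterilization log present → met
4. bloodborne-pathogen training 165 days ago vs limit 120 → not met
5. sharps-disposal audit 336 days ago vs limit 365 → met
6. workstations without dedicated sharps container 1 ≤ 1 → met
7. health department inspection 105 days ago vs limit 120 → met
8. licensed tattoo artists 1 < 2 → not met
9. sanitation citations on record 0 ≤ 0 → met
10. condition 'performs piercings' holds; licensed body piercers 1 < 2 → not met
11. premises liability coverage $900,000 ≥ $850,000 → met
12. infection-control review 48 days ago vs limit 45 → not met
Not met: 4, 8, 10, 12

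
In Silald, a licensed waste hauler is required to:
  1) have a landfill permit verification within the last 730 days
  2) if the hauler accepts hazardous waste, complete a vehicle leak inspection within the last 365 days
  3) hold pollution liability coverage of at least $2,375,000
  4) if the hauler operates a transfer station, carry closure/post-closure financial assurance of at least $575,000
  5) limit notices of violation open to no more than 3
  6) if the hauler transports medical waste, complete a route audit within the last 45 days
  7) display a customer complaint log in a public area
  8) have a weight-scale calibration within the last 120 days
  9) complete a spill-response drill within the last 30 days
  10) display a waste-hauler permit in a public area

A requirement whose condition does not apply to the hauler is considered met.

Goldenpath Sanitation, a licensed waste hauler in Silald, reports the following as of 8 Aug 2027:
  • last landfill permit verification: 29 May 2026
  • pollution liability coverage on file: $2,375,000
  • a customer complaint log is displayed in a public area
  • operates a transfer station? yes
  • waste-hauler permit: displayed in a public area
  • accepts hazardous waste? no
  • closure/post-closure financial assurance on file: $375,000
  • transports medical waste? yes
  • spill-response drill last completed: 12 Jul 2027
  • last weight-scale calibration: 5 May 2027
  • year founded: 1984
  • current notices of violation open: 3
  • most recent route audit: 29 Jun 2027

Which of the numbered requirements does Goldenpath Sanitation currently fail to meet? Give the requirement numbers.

4

1. landfill permit verification 436 days ago vs limit 730 → met
2. condition 'accepts hazardous waste' does not hold → requirement n/a → met
3. pollution liability coverage $2,375,000 ≥ $2,375,000 → met
4. condition 'operates a transfer station' holds; closure/post-closure financial assurance $375,000 < $575,000 → not met
5. notices of violation open 3 ≤ 3 → met
6. condition 'transports medical waste' holds; route audit 40 days ago vs limit 45 → met
7. customer complaint log present → met
8. weight-scale calibration 95 days ago vs limit 120 → met
9. spill-response drill 27 days ago vs limit 30 → met
10. waste-hauler permit present → met
Not met: 4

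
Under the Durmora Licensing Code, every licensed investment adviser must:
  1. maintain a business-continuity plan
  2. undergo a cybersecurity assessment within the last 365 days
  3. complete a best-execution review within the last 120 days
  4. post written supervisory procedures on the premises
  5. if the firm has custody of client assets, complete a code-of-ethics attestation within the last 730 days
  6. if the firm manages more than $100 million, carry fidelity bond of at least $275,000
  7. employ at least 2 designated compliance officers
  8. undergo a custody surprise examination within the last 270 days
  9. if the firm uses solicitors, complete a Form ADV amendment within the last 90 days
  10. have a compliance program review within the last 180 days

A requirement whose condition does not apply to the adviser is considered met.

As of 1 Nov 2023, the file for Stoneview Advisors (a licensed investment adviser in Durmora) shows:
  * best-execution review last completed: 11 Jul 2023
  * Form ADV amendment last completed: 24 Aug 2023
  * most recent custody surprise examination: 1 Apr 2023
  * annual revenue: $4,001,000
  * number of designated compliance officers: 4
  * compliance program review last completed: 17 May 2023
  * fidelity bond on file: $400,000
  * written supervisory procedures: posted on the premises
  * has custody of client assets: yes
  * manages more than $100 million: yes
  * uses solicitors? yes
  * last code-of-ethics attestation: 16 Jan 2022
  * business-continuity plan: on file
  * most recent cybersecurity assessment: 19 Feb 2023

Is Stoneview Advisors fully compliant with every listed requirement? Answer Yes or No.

1. business-continuity plan present → met
2. cybersecurity assessment 255 days ago vs limit 365 → met
3. best-execution review 113 days ago vs limit 120 → met
4. written supervisory procedures present → met
5. condition 'has custody of client assets' holds; code-of-ethics attestation 654 days ago vs limit 730 → met
6. condition 'manages more than $100 million' holds; fidelity bond $400,000 ≥ $275,000 → met
7. designated compliance officers 4 ≥ 2 → met
8. custody surprise examination 214 days ago vs limit 270 → met
9. condition 'uses solicitors' holds; Form ADV amendment 69 days ago vs limit 90 → met
10. compliance program review 168 days ago vs limit 180 → met
All met.

Yes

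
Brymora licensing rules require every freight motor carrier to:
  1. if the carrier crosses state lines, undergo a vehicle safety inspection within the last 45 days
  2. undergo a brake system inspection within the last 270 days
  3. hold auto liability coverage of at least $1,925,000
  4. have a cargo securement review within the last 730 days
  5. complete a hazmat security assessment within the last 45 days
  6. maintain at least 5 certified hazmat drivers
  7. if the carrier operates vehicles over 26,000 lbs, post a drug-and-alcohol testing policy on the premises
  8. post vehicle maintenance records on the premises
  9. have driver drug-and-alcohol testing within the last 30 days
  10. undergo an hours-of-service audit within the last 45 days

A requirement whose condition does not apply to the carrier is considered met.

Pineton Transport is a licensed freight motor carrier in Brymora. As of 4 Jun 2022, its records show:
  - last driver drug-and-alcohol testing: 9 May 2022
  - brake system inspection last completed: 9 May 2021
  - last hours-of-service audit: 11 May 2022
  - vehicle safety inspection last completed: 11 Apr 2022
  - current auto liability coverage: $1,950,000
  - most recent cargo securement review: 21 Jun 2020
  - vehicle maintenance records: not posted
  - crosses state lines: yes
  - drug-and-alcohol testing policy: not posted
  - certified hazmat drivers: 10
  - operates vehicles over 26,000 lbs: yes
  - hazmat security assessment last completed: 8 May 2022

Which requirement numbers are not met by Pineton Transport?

1, 2, 7, 8

1. condition 'crosses state lines' holds; vehicle safety inspection 54 days ago vs limit 45 → not met
2. brake system inspection 391 days ago vs limit 270 → not met
3. auto liability coverage $1,950,000 ≥ $1,925,000 → met
4. cargo securement review 713 days ago vs limit 730 → met
5. hazmat security assessment 27 days ago vs limit 45 → met
6. certified hazmat drivers 10 ≥ 5 → met
7. condition 'operates vehicles over 26,000 lbs' holds; drug-and-alcohol testing policy absent → not met
8. vehicle maintenance records absent → not met
9. driver drug-and-alcohol testing 26 days ago vs limit 30 → met
10. hours-of-service audit 24 days ago vs limit 45 → met
Not met: 1, 2, 7, 8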